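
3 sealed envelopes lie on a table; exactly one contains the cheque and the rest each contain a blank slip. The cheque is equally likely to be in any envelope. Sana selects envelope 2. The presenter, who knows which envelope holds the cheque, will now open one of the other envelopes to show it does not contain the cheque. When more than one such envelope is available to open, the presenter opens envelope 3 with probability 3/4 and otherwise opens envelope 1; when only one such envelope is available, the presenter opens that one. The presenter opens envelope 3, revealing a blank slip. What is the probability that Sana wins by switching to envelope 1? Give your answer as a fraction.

4/7

Condition on the true location of the cheque.
If it is in envelope 1 (prior 1/3): only envelope 3 is available, probability 1; weight (1/3)·1 = 1/3.
If it is in envelope 2 (prior 1/3): envelope 3 is available, opened with probability 3/4; weight (1/3)·(3/4) = 1/4.
If it is in envelope 3 (prior 1/3): the presenter opened envelope 3, so this case is ruled out; weight (1/3)·0 = 0.
The weights sum to 7/12.
So P(the cheque in envelope 1 | the presenter opened envelope 3) = (1/3) / (7/12) = 4/7.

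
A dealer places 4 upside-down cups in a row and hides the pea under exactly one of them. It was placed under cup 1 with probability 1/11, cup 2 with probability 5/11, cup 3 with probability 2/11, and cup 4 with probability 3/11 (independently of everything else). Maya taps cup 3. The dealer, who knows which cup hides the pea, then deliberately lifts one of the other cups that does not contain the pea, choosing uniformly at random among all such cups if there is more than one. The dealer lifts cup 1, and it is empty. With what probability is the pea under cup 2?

Apply Bayes' rule, conditioning on where the pea actually is.
If it is under cup 1 (prior 1/11): the dealer opened cup 1, so this case is ruled out; weight (1/11)·0 = 0.
If it is under cup 2 (prior 5/11): the dealer has 2 equally likely choices, so probability 1/2; weight (5/11)·(1/2) = 5/22.
If it is under cup 3 (prior 2/11): the dealer has 3 equally likely choices, so probability 1/3; weight (2/11)·(1/3) = 2/33.
If it is under cup 4 (prior 3/11): the dealer has 2 equally likely choices, so probability 1/2; weight (3/11)·(1/2) = 3/22.
The weights sum to 14/33.
So P(the pea under cup 2 | the dealer opened cup 1) = (5/22) / (14/33) = 15/28.

15/28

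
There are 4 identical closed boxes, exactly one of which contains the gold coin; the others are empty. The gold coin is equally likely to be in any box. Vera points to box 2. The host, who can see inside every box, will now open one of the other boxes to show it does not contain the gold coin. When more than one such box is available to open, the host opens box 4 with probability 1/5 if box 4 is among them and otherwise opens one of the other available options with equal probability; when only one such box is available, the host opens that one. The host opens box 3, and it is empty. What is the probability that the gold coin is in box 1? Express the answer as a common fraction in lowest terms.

8/17

Condition on the true location of the gold coin.
If it is in box 1 (prior 1/4): box 4 is available but not opened, probability 4/5; weight (1/4)·(4/5) = 1/5.
If it is in box 2 (prior 1/4): box 4 is available but not opened; box 3 gets probability (1 − 1/5)/2 = 2/5; weight (1/4)·(2/5) = 1/10.
If it is in box 3 (prior 1/4): the host opened box 3, so this case is ruled out; weight (1/4)·0 = 0.
If it is in box 4 (prior 1/4): box 4 holds the prize so is unavailable; the host chooses uniformly among the 2 others, probability 1/2; weight (1/4)·(1/2) = 1/8.
The weights sum to 17/40.
So P(the gold coin in box 1 | the host opened box 3) = (1/5) / (17/40) = 8/17.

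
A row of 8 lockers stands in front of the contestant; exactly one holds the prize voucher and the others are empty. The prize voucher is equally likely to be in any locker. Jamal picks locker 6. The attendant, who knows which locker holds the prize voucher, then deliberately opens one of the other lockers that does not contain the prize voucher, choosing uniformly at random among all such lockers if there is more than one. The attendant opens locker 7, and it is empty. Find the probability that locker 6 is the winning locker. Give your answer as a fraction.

1/8

Condition on the true location of the prize voucher.
If it is in any of lockers 1, 2, 3, 4, 5, and 8 (prior 1/8 each): the attendant has 6 equally likely choices, so probability 1/6; weight (1/8)·(1/6) = 1/48 each.
If it is in locker 6 (prior 1/8): the attendant has 7 equally likely choices, so probability 1/7; weight (1/8)·(1/7) = 1/56.
If it is in locker 7 (prior 1/8): the attendant opened locker 7, so this case is ruled out; weight (1/8)·0 = 0.
The weights sum to 1/7.
So P(the prize voucher in locker 6 | the attendant opened locker 7) = (1/56) / (1/7) = 1/8.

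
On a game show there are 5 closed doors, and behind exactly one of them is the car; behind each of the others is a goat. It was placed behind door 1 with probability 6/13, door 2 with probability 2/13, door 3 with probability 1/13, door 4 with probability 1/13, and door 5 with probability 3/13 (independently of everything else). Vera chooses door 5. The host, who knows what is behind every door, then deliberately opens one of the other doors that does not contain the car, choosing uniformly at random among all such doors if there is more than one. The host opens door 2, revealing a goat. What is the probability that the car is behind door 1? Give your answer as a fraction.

24/41

Condition on the true location of the car.
If it is behind door 1 (prior 6/13): the host has 3 equally likely choices, so probability 1/3; weight (6/13)·(1/3) = 2/13.
If it is behind door 2 (prior 2/13): the host opened door 2, so this case is ruled out; weight (2/13)·0 = 0.
If it is behind either of doors 3 and 4 (prior 1/13 each): the host has 3 equally likely choices, so probability 1/3; weight (1/13)·(1/3) = 1/39 each.
If it is behind door 5 (prior 3/13): the host has 4 equally likely choices, so probability 1/4; weight (3/13)·(1/4) = 3/52.
The weights sum to 41/156.
So P(the car behind door 1 | the host opened door 2) = (2/13) / (41/156) = 24/41.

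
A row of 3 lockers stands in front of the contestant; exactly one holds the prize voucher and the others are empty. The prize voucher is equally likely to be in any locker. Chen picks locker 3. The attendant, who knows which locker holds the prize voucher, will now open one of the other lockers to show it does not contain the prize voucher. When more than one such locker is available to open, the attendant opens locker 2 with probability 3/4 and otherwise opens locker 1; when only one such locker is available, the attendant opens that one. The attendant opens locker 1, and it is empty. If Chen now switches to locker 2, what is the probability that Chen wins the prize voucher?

Consider each possible location of the prize voucher in turn.
If it is in locker 1 (prior 1/3): the attendant opened locker 1, so this case is ruled out; weight (1/3)·0 = 0.
If it is in locker 2 (prior 1/3): only locker 1 is available, probability 1; weight (1/3)·1 = 1/3.
If it is in locker 3 (prior 1/3): locker 2 is available but not opened, probability 1/4; weight (1/3)·(1/4) = 1/12.
The weights sum to 5/12.
So P(the prize voucher in locker 2 | the attendant opened locker 1) = (1/3) / (5/12) = 4/5.

4/5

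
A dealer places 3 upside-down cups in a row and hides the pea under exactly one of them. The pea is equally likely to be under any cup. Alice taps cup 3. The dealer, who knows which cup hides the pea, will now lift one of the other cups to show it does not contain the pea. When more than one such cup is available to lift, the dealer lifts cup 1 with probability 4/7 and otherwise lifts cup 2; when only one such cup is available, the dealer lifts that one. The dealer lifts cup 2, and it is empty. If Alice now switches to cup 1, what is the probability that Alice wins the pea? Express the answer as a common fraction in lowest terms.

Consider each possible location of the pea in turn.
If it is under cup 1 (prior 1/3): only cup 2 is available, probability 1; weight (1/3)·1 = 1/3.
If it is under cup 2 (prior 1/3): the dealer opened cup 2, so this case is ruled out; weight (1/3)·0 = 0.
If it is under cup 3 (prior 1/3): cup 1 is available but not opened, probability 3/7; weight (1/3)·(3/7) = 1/7.
The weights sum to 10/21.
So P(the pea under cup 1 | the dealer opened cup 2) = (1/3) / (10/21) = 7/10.

7/10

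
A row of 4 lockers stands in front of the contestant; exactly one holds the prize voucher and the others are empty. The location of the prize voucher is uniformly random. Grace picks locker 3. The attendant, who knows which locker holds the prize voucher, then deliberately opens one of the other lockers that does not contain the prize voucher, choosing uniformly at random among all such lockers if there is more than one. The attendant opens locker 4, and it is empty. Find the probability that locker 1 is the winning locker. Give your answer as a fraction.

Consider each possible location of the prize voucher in turn.
If it is in either of lockers 1 and 2 (prior 1/4 each): the attendant has 2 equally likely choices, so probability 1/2; weight (1/4)·(1/2) = 1/8 each.
If it is in locker 3 (prior 1/4): the attendant has 3 equally likely choices, so probability 1/3; weight (1/4)·(1/3) = 1/12.
If it is in locker 4 (prior 1/4): the attendant opened locker 4, so this case is ruled out; weight (1/4)·0 = 0.
The weights sum to 1/3.
So P(the prize voucher in locker 1 | the attendant opened locker 4) = (1/8) / (1/3) = 3/8.

3/8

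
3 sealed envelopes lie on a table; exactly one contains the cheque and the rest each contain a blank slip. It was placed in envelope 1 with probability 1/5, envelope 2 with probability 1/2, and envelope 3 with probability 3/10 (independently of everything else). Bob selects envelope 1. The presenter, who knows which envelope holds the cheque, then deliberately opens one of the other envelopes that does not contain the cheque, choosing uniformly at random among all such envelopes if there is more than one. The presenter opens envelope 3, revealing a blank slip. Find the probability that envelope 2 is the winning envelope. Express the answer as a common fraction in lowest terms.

Condition on the true location of the cheque.
If it is in envelope 1 (prior 1/5): the presenter has 2 equally likely choices, so probability 1/2; weight (1/5)·(1/2) = 1/10.
If it is in envelope 2 (prior 1/2): the presenter has no choice, probability 1; weight (1/2)·1 = 1/2.
If it is in envelope 3 (prior 3/10): the presenter opened envelope 3, so this case is ruled out; weight (3/10)·0 = 0.
The weights sum to 3/5.
So P(the cheque in envelope 2 | the presenter opened envelope 3) = (1/2) / (3/5) = 5/6.

5/6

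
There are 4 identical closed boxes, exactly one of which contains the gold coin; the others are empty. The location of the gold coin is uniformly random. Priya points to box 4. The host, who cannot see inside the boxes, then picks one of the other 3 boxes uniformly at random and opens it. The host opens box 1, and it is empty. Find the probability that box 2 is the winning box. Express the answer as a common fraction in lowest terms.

1/3

Because the host chose which box to open without knowing where the gold coin is, the choice is independent of the prize location. Learning that box 1 does not hold the gold coin simply rules out that one location and leaves the remaining 3 boxes still equally likely by symmetry.
So P(the gold coin in box 2) = 1/3.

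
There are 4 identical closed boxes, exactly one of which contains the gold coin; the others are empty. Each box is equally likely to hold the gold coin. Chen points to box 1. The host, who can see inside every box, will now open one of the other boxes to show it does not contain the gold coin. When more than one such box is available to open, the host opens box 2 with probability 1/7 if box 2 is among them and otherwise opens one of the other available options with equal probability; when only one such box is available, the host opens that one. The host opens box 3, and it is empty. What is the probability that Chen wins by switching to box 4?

Consider each possible location of the gold coin in turn.
If it is in box 1 (prior 1/4): box 2 is available but not opened; box 3 gets probability (1 − 1/7)/2 = 3/7; weight (1/4)·(3/7) = 3/28.
If it is in box 2 (prior 1/4): box 2 holds the prize so is unavailable; the host chooses uniformly among the 2 others, probability 1/2; weight (1/4)·(1/2) = 1/8.
If it is in box 3 (prior 1/4): the host opened box 3, so this case is ruled out; weight (1/4)·0 = 0.
If it is in box 4 (prior 1/4): box 2 is available but not opened, probability 6/7; weight (1/4)·(6/7) = 3/14.
The weights sum to 25/56.
So P(the gold coin in box 4 | the host opened box 3) = (3/14) / (25/56) = 12/25.

12/25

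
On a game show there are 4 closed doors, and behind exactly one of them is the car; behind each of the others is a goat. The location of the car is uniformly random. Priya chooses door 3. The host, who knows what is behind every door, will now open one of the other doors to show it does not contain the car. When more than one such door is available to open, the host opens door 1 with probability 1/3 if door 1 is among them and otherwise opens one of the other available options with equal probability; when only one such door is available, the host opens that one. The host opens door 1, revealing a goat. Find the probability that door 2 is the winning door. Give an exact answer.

1/3

Consider each possible location of the car in turn.
If it is behind door 1 (prior 1/4): the host opened door 1, so this case is ruled out; weight (1/4)·0 = 0.
If it is behind any of doors 2, 3, and 4 (prior 1/4 each): door 1 is available, opened with probability 1/3; weight (1/4)·(1/3) = 1/12 each.
The weights sum to 1/4.
So P(the car behind door 2 | the host opened door 1) = (1/12) / (1/4) = 1/3.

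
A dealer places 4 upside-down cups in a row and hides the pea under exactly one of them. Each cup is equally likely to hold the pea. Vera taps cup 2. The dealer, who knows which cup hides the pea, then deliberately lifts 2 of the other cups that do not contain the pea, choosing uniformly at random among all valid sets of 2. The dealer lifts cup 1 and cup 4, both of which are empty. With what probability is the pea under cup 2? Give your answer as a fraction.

1/4

Apply Bayes' rule, conditioning on where the pea actually is.
If it is under either of cups 1 and 4 (prior 1/4 each): that cup was opened and seen not to hold the prize — ruled out; weight (1/4)·0 = 0 each.
If it is under cup 2 (prior 1/4): the dealer has 3 equally likely choices, so probability 1/3; weight (1/4)·(1/3) = 1/12.
If it is under cup 3 (prior 1/4): the dealer has no choice, probability 1; weight (1/4)·1 = 1/4.
The weights sum to 1/3.
So P(the pea under cup 2 | the dealer opened cup 1 and cup 4) = (1/12) / (1/3) = 1/4.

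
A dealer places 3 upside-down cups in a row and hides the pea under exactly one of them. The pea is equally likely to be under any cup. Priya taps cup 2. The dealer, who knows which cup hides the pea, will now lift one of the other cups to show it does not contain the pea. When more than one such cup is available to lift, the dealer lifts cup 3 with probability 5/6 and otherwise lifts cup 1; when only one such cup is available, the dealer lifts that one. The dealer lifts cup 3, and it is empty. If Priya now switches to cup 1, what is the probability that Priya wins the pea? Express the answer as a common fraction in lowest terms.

Consider each possible location of the pea in turn.
If it is under cup 1 (prior 1/3): only cup 3 is available, probability 1; weight (1/3)·1 = 1/3.
If it is under cup 2 (prior 1/3): cup 3 is available, opened with probability 5/6; weight (1/3)·(5/6) = 5/18.
If it is under cup 3 (prior 1/3): the dealer opened cup 3, so this case is ruled out; weight (1/3)·0 = 0.
The weights sum to 11/18.
So P(the pea under cup 1 | the dealer opened cup 3) = (1/3) / (11/18) = 6/11.

6/11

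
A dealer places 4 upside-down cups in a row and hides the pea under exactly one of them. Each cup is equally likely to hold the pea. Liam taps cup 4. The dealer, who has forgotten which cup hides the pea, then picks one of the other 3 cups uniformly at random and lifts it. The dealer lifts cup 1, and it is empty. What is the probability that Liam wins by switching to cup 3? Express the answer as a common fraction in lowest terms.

1/3

Because the dealer chose which cup to lift without knowing where the pea is, the choice is independent of the prize location. Learning that cup 1 does not hold the pea simply rules out that one location and leaves the remaining 3 cups still equally likely by symmetry.
So P(the pea under cup 3) = 1/3.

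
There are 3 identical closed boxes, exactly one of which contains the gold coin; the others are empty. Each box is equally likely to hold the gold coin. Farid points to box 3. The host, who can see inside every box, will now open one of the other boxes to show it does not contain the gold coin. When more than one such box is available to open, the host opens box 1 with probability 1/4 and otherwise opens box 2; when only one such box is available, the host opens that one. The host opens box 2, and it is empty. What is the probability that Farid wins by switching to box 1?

4/7

Apply Bayes' rule, conditioning on where the gold coin actually is.
If it is in box 1 (prior 1/3): only box 2 is available, probability 1; weight (1/3)·1 = 1/3.
If it is in box 2 (prior 1/3): the host opened box 2, so this case is ruled out; weight (1/3)·0 = 0.
If it is in box 3 (prior 1/3): box 1 is available but not opened, probability 3/4; weight (1/3)·(3/4) = 1/4.
The weights sum to 7/12.
So P(the gold coin in box 1 | the host opened box 2) = (1/3) / (7/12) = 4/7.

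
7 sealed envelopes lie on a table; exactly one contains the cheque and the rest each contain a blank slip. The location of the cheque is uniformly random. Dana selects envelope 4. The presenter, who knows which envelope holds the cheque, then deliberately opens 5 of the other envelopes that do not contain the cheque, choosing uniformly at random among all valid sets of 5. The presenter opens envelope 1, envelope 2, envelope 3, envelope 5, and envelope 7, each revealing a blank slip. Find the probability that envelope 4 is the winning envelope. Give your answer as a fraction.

1/7

Condition on the true location of the cheque.
If it is in any of envelopes 1, 2, 3, 5, and 7 (prior 1/7 each): that envelope was opened and seen not to hold the prize — ruled out; weight (1/7)·0 = 0 each.
If it is in envelope 4 (prior 1/7): the presenter has 6 equally likely choices, so probability 1/6; weight (1/7)·(1/6) = 1/42.
If it is in envelope 6 (prior 1/7): the presenter has no choice, probability 1; weight (1/7)·1 = 1/7.
The weights sum to 1/6.
So P(the cheque in envelope 4 | the presenter opened envelope 1, envelope 2, envelope 3, envelope 5, and envelope 7) = (1/42) / (1/6) = 1/7.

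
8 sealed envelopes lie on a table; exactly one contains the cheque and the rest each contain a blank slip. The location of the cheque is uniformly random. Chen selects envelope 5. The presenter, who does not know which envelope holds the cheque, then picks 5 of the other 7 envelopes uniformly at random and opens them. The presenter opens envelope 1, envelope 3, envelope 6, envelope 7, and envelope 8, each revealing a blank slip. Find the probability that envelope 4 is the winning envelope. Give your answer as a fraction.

Condition on the true location of the cheque.
If it is in any of envelopes 1, 3, 6, 7, and 8 (prior 1/8 each): that envelope was opened and seen not to hold the prize — ruled out; weight (1/8)·0 = 0 each.
If it is in any of envelopes 2, 4, and 5 (prior 1/8 each): the presenter picks exactly this set with probability 1/21 regardless, and none is the prize; weight (1/8)·(1/21) = 1/168 each.
The weights sum to 1/56.
So P(the cheque in envelope 4 | the presenter opened envelope 1, envelope 3, envelope 6, envelope 7, and envelope 8) = (1/168) / (1/56) = 1/3.

1/3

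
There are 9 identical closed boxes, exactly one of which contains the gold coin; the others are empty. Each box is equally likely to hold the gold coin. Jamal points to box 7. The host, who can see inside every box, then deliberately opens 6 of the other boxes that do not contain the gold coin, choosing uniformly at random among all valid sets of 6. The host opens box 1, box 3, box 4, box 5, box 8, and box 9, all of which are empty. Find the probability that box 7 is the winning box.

1/9

Apply Bayes' rule, conditioning on where the gold coin actually is.
If it is in any of boxes 1, 3, 4, 5, 8, and 9 (prior 1/9 each): that box was opened and seen not to hold the prize — ruled out; weight (1/9)·0 = 0 each.
If it is in either of boxes 2 and 6 (prior 1/9 each): the host has 7 equally likely choices, so probability 1/7; weight (1/9)·(1/7) = 1/63 each.
If it is in box 7 (prior 1/9): the host has 28 equally likely choices, so probability 1/28; weight (1/9)·(1/28) = 1/252.
The weights sum to 1/28.
So P(the gold coin in box 7 | the host opened box 1, box 3, box 4, box 5, box 8, and box 9) = (1/252) / (1/28) = 1/9.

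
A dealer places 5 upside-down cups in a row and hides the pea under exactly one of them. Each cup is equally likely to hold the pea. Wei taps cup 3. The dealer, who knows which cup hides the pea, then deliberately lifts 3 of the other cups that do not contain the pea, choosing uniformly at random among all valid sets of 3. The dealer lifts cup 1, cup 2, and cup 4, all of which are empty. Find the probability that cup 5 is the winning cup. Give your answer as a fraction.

Condition on the true location of the pea.
If it is under any of cups 1, 2, and 4 (prior 1/5 each): that cup was opened and seen not to hold the prize — ruled out; weight (1/5)·0 = 0 each.
If it is under cup 3 (prior 1/5): the dealer has 4 equally likely choices, so probability 1/4; weight (1/5)·(1/4) = 1/20.
If it is under cup 5 (prior 1/5): the dealer has no choice, probability 1; weight (1/5)·1 = 1/5.
The weights sum to 1/4.
So P(the pea under cup 5 | the dealer opened cup 1, cup 2, and cup 4) = (1/5) / (1/4) = 4/5.

4/5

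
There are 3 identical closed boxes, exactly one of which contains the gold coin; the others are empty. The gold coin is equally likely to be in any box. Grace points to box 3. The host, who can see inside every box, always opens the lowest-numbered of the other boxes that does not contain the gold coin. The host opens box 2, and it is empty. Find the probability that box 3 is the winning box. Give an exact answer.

Consider each possible location of the gold coin in turn.
If it is in box 1 (prior 1/3): box 2 is the lowest-numbered option available, probability 1; weight (1/3)·1 = 1/3.
If it is in box 2 (prior 1/3): the host opened box 2, so this case is ruled out; weight (1/3)·0 = 0.
If it is in box 3 (prior 1/3): the host would have opened box 1 instead, probability 0; weight (1/3)·0 = 0.
The weights sum to 1/3.
So P(the gold coin in box 3 | the host opened box 2) = 0 / (1/3) = 0.

0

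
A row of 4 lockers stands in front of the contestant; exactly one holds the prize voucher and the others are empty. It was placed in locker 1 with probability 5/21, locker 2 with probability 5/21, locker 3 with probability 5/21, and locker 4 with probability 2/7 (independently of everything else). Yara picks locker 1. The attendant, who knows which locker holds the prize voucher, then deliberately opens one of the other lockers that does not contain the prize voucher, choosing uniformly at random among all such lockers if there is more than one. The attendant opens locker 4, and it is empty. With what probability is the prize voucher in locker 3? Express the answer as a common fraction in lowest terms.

3/8

Apply Bayes' rule, conditioning on where the prize voucher actually is.
If it is in locker 1 (prior 5/21): the attendant has 3 equally likely choices, so probability 1/3; weight (5/21)·(1/3) = 5/63.
If it is in either of lockers 2 and 3 (prior 5/21 each): the attendant has 2 equally likely choices, so probability 1/2; weight (5/21)·(1/2) = 5/42 each.
If it is in locker 4 (prior 2/7): the attendant opened locker 4, so this case is ruled out; weight (2/7)·0 = 0.
The weights sum to 20/63.
So P(the prize voucher in locker 3 | the attendant opened locker 4) = (5/42) / (20/63) = 3/8.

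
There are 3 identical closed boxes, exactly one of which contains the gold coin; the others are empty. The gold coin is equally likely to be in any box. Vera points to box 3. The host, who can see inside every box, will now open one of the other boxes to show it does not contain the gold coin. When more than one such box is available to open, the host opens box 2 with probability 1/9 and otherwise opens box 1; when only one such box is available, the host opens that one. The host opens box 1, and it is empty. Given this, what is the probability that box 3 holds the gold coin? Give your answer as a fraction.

8/17

Consider each possible location of the gold coin in turn.
If it is in box 1 (prior 1/3): the host opened box 1, so this case is ruled out; weight (1/3)·0 = 0.
If it is in box 2 (prior 1/3): only box 1 is available, probability 1; weight (1/3)·1 = 1/3.
If it is in box 3 (prior 1/3): box 2 is available but not opened, probability 8/9; weight (1/3)·(8/9) = 8/27.
The weights sum to 17/27.
So P(the gold coin in box 3 | the host opened box 1) = (8/27) / (17/27) = 8/17.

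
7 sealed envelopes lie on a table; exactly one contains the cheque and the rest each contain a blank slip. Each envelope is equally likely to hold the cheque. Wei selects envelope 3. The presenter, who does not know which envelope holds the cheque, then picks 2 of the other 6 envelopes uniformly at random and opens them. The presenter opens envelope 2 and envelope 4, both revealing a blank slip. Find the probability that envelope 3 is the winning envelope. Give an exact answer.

1/5

Apply Bayes' rule, conditioning on where the cheque actually is.
If it is in any of envelopes 1, 3, 5, 6, and 7 (prior 1/7 each): the presenter picks exactly this set with probability 1/15 regardless, and none is the prize; weight (1/7)·(1/15) = 1/105 each.
If it is in either of envelopes 2 and 4 (prior 1/7 each): that envelope was opened and seen not to hold the prize — ruled out; weight (1/7)·0 = 0 each.
The weights sum to 1/21.
So P(the cheque in envelope 3 | the presenter opened envelope 2 and envelope 4) = (1/105) / (1/21) = 1/5.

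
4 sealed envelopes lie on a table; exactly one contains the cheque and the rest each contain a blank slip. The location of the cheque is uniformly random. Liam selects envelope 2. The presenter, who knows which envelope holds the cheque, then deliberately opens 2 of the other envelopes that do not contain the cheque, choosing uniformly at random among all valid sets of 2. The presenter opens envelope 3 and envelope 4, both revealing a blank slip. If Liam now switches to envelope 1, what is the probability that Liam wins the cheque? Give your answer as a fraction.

3/4

Apply Bayes' rule, conditioning on where the cheque actually is.
If it is in envelope 1 (prior 1/4): the presenter has no choice, probability 1; weight (1/4)·1 = 1/4.
If it is in envelope 2 (prior 1/4): the presenter has 3 equally likely choices, so probability 1/3; weight (1/4)·(1/3) = 1/12.
If it is in either of envelopes 3 and 4 (prior 1/4 each): that envelope was opened and seen not to hold the prize — ruled out; weight (1/4)·0 = 0 each.
The weights sum to 1/3.
So P(the cheque in envelope 1 | the presenter opened envelope 3 and envelope 4) = (1/4) / (1/3) = 3/4.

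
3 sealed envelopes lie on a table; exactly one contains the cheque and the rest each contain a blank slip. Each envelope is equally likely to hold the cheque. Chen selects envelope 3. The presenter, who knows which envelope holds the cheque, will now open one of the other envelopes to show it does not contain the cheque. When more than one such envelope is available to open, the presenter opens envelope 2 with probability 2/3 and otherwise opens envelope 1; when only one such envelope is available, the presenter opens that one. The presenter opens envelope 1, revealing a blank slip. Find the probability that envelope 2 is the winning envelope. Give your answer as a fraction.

3/4

Consider each possible location of the cheque in turn.
If it is in envelope 1 (prior 1/3): the presenter opened envelope 1, so this case is ruled out; weight (1/3)·0 = 0.
If it is in envelope 2 (prior 1/3): only envelope 1 is available, probability 1; weight (1/3)·1 = 1/3.
If it is in envelope 3 (prior 1/3): envelope 2 is available but not opened, probability 1/3; weight (1/3)·(1/3) = 1/9.
The weights sum to 4/9.
So P(the cheque in envelope 2 | the presenter opened envelope 1) = (1/3) / (4/9) = 3/4.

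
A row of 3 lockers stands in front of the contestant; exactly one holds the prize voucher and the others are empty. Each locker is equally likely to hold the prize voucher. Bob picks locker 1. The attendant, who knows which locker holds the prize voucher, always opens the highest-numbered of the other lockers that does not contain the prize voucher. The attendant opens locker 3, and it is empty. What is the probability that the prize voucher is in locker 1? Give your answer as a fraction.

Apply Bayes' rule, conditioning on where the prize voucher actually is.
If it is in either of lockers 1 and 2 (prior 1/3 each): locker 3 is the highest-numbered option available, probability 1; weight (1/3)·1 = 1/3 each.
If it is in locker 3 (prior 1/3): the attendant opened locker 3, so this case is ruled out; weight (1/3)·0 = 0.
The weights sum to 2/3.
So P(the prize voucher in locker 1 | the attendant opened locker 3) = (1/3) / (2/3) = 1/2.

1/2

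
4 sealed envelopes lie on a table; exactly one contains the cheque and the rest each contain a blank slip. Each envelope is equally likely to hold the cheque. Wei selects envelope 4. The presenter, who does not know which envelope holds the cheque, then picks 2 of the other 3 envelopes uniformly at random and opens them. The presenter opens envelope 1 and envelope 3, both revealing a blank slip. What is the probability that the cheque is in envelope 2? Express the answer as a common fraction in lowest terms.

Because the presenter chose which envelopes to open without knowing where the cheque is, the choice is independent of the prize location. Learning that none of the 2 opened envelopes holds the cheque simply rules out those 2 locations and leaves the remaining 2 envelopes still equally likely by symmetry.
So P(the cheque in envelope 2) = 1/2.

1/2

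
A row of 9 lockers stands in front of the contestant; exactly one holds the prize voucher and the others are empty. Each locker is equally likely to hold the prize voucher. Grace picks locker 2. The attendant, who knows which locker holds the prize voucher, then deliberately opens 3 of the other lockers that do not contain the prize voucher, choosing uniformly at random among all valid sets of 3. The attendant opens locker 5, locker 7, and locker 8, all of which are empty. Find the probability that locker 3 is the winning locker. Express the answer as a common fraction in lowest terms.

8/45

Apply Bayes' rule, conditioning on where the prize voucher actually is.
If it is in any of lockers 1, 3, 4, 6, and 9 (prior 1/9 each): the attendant has 35 equally likely choices, so probability 1/35; weight (1/9)·(1/35) = 1/315 each.
If it is in locker 2 (prior 1/9): the attendant has 56 equally likely choices, so probability 1/56; weight (1/9)·(1/56) = 1/504.
If it is in any of lockers 5, 7, and 8 (prior 1/9 each): that locker was opened and seen not to hold the prize — ruled out; weight (1/9)·0 = 0 each.
The weights sum to 1/56.
So P(the prize voucher in locker 3 | the attendant opened locker 5, locker 7, and locker 8) = (1/315) / (1/56) = 8/45.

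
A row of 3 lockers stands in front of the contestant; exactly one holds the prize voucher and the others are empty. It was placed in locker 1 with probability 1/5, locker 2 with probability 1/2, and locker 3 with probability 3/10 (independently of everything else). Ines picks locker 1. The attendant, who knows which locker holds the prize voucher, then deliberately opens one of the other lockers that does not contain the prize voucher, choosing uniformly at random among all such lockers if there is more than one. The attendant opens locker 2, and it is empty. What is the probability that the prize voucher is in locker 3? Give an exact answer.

3/4

Condition on the true location of the prize voucher.
If it is in locker 1 (prior 1/5): the attendant has 2 equally likely choices, so probability 1/2; weight (1/5)·(1/2) = 1/10.
If it is in locker 2 (prior 1/2): the attendant opened locker 2, so this case is ruled out; weight (1/2)·0 = 0.
If it is in locker 3 (prior 3/10): the attendant has no choice, probability 1; weight (3/10)·1 = 3/10.
The weights sum to 2/5.
So P(the prize voucher in locker 3 | the attendant opened locker 2) = (3/10) / (2/5) = 3/4.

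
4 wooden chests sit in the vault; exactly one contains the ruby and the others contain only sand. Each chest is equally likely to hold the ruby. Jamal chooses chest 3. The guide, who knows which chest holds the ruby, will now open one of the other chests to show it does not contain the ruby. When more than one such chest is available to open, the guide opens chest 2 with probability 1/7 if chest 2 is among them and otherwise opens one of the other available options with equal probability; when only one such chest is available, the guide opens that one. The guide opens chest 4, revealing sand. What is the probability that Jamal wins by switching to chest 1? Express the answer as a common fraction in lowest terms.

Consider each possible location of the ruby in turn.
If it is in chest 1 (prior 1/4): chest 2 is available but not opened, probability 6/7; weight (1/4)·(6/7) = 3/14.
If it is in chest 2 (prior 1/4): chest 2 holds the prize so is unavailable; the guide chooses uniformly among the 2 others, probability 1/2; weight (1/4)·(1/2) = 1/8.
If it is in chest 3 (prior 1/4): chest 2 is available but not opened; chest 4 gets probability (1 − 1/7)/2 = 3/7; weight (1/4)·(3/7) = 3/28.
If it is in chest 4 (prior 1/4): the guide opened chest 4, so this case is ruled out; weight (1/4)·0 = 0.
The weights sum to 25/56.
So P(the ruby in chest 1 | the guide opened chest 4) = (3/14) / (25/56) = 12/25.

12/25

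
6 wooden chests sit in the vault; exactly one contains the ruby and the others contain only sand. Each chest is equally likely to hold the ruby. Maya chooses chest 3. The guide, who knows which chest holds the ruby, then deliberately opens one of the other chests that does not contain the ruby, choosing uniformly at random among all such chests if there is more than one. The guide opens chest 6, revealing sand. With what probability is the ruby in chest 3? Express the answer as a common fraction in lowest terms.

Condition on the true location of the ruby.
If it is in any of chests 1, 2, 4, and 5 (prior 1/6 each): the guide has 4 equally likely choices, so probability 1/4; weight (1/6)·(1/4) = 1/24 each.
If it is in chest 3 (prior 1/6): the guide has 5 equally likely choices, so probability 1/5; weight (1/6)·(1/5) = 1/30.
If it is in chest 6 (prior 1/6): the guide opened chest 6, so this case is ruled out; weight (1/6)·0 = 0.
The weights sum to 1/5.
So P(the ruby in chest 3 | the guide opened chest 6) = (1/30) / (1/5) = 1/6.

1/6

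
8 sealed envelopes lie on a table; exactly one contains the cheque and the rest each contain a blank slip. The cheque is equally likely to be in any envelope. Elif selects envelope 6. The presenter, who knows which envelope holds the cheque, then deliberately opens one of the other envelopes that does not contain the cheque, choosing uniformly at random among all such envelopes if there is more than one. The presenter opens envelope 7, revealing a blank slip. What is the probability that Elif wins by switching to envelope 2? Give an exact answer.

Condition on the true location of the cheque.
If it is in any of envelopes 1, 2, 3, 4, 5, and 8 (prior 1/8 each): the presenter has 6 equally likely choices, so probability 1/6; weight (1/8)·(1/6) = 1/48 each.
If it is in envelope 6 (prior 1/8): the presenter has 7 equally likely choices, so probability 1/7; weight (1/8)·(1/7) = 1/56.
If it is in envelope 7 (prior 1/8): the presenter opened envelope 7, so this case is ruled out; weight (1/8)·0 = 0.
The weights sum to 1/7.
So P(the cheque in envelope 2 | the presenter opened envelope 7) = (1/48) / (1/7) = 7/48.

7/48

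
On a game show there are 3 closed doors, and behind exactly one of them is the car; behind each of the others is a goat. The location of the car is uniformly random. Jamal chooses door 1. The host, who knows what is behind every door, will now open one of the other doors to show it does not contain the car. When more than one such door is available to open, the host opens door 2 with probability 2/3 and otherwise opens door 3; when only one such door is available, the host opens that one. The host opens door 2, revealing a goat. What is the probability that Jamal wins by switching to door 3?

Condition on the true location of the car.
If it is behind door 1 (prior 1/3): door 2 is available, opened with probability 2/3; weight (1/3)·(2/3) = 2/9.
If it is behind door 2 (prior 1/3): the host opened door 2, so this case is ruled out; weight (1/3)·0 = 0.
If it is behind door 3 (prior 1/3): only door 2 is available, probability 1; weight (1/3)·1 = 1/3.
The weights sum to 5/9.
So P(the car behind door 3 | the host opened door 2) = (1/3) / (5/9) = 3/5.

3/5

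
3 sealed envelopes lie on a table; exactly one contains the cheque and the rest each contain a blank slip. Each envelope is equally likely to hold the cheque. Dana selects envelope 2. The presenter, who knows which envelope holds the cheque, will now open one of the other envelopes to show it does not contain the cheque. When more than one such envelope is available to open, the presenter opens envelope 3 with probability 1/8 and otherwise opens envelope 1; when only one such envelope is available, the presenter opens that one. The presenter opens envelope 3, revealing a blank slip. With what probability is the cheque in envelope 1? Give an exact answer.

Consider each possible location of the cheque in turn.
If it is in envelope 1 (prior 1/3): only envelope 3 is available, probability 1; weight (1/3)·1 = 1/3.
If it is in envelope 2 (prior 1/3): envelope 3 is available, opened with probability 1/8; weight (1/3)·(1/8) = 1/24.
If it is in envelope 3 (prior 1/3): the presenter opened envelope 3, so this case is ruled out; weight (1/3)·0 = 0.
The weights sum to 3/8.
So P(the cheque in envelope 1 | the presenter opened envelope 3) = (1/3) / (3/8) = 8/9.

8/9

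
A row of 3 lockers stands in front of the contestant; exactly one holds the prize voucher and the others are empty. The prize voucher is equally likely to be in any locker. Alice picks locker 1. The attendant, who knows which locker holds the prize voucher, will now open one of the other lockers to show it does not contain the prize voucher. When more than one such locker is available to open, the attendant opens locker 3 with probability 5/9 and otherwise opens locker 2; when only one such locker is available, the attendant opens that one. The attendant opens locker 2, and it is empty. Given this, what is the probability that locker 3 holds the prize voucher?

Consider each possible location of the prize voucher in turn.
If it is in locker 1 (prior 1/3): locker 3 is available but not opened, probability 4/9; weight (1/3)·(4/9) = 4/27.
If it is in locker 2 (prior 1/3): the attendant opened locker 2, so this case is ruled out; weight (1/3)·0 = 0.
If it is in locker 3 (prior 1/3): only locker 2 is available, probability 1; weight (1/3)·1 = 1/3.
The weights sum to 13/27.
So P(the prize voucher in locker 3 | the attendant opened locker 2) = (1/3) / (13/27) = 9/13.

9/13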